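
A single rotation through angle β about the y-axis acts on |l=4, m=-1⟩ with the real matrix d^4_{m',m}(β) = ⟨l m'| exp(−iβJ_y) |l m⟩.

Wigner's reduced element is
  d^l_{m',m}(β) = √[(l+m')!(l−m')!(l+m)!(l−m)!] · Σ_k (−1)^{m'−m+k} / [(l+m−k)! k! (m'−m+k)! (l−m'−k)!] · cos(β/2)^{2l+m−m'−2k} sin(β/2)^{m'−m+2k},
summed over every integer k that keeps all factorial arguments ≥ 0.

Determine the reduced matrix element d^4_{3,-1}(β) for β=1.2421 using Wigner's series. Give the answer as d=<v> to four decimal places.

d=0.4597

d^4_{3,-1}(β=1.2421) via Wigner's sum:
Half-angle: c=0.813268, s=0.581889. N=√(5040·1·6·120)=1904.940944
The bounds max(0,m−m')=0 and min(l+m,l−m')=1 give 2 terms
  k=0: (−1)^4·1904.9409/(144)·0.8133^4·0.5819^4 = +0.663461
  k=1: (−1)^5·1904.9409/(240)·0.8133^2·0.5819^6 = -0.203789
d^4_{3,-1}(1.2421) = +0.663461 -0.203789 = +0.459672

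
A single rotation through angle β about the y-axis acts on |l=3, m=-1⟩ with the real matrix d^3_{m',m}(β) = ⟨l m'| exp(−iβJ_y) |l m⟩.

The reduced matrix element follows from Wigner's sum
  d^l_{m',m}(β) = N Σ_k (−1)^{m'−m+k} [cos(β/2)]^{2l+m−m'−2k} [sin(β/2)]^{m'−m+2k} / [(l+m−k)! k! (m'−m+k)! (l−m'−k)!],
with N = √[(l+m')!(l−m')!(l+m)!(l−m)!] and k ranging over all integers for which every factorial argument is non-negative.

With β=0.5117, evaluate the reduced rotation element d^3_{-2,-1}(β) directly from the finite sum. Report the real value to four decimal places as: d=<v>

d^3_{-2,-1}(β=0.5117) via Wigner's sum:
Half-angle: c=0.967449, s=0.253068. N=√(1·120·2·24)=75.894664
k∈{1,2} keeps every argument non-negative
  k=1: (−1)^0·75.8947/(24)·0.9674^5·0.2531^1 = +0.678229
  k=2: (−1)^1·75.8947/(12)·0.9674^3·0.2531^3 = -0.092816
d^3_{-2,-1}(0.5117) = +0.678229 -0.092816 = +0.585413

d=0.5854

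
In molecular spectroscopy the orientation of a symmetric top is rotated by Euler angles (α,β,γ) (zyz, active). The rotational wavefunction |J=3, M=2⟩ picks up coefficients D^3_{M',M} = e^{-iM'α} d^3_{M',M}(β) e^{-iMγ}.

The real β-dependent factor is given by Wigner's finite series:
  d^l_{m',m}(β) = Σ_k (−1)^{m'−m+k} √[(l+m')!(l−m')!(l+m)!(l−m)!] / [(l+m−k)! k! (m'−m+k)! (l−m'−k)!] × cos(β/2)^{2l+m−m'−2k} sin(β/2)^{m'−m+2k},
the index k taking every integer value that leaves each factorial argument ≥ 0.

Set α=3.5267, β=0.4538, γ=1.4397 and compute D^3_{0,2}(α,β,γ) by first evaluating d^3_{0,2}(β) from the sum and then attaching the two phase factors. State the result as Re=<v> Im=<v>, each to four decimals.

Re=-0.2284 Im=-0.0613

First d^3_{0,2}(β=0.4538), then the phase factors e^{-i(0)α} and e^{-i(2)γ}:
Half-angle: c=0.974368, s=0.224958. N=√(6·6·120·1)=65.726707
k∈{2,3} keeps every argument non-negative
  k=2: (−1)^0·65.7267/(12)·0.9744^4·0.2250^2 = +0.249837
  k=3: (−1)^1·65.7267/(12)·0.9744^2·0.2250^4 = -0.013317
d^3_{0,2}(0.4538) = +0.249837 -0.013317 = +0.236520
Phases: e^{-i·(0)·3.5267}=+1.000000+0.000000i, e^{-i·(2)·1.4397}=-0.965824-0.259199i ⇒ D=-0.228436-0.061306i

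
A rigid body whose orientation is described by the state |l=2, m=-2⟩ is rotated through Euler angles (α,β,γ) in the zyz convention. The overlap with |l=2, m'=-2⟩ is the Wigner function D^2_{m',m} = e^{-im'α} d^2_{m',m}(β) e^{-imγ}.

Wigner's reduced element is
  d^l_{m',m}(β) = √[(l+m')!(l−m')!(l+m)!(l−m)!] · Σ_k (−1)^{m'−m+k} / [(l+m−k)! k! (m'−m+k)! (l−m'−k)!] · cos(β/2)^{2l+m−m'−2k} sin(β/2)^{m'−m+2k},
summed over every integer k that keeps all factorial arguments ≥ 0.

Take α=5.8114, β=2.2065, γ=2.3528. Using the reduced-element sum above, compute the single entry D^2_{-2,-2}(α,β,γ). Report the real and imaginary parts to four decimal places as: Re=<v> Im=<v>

D^2_{-2,-2}(5.8114,2.2065,2.3528) = e^{-i·-2·5.8114}·d^2_{-2,-2}(2.2065)·e^{-i·-2·2.3528}. Compute d first:
c=cos(2.2065/2)=0.450697, s=sin(2.2065/2)=0.892677; N=√[1·24·1·24]=24.000000
The bounds max(0,m−m')=0 and min(l+m,l−m')=0 give 1 term
  k=0: (−1)^0·24.0000/(24)·0.4507^4·0.8927^0 = +0.041261
d^2_{-2,-2}(2.2065) = +0.041261
Phases: e^{-i·(-2)·5.8114}=+0.586901-0.809659i, e^{-i·(-2)·2.3528}=-0.006789-0.999977i ⇒ D=-0.033571-0.023989i

Re=-0.0336 Im=-0.0240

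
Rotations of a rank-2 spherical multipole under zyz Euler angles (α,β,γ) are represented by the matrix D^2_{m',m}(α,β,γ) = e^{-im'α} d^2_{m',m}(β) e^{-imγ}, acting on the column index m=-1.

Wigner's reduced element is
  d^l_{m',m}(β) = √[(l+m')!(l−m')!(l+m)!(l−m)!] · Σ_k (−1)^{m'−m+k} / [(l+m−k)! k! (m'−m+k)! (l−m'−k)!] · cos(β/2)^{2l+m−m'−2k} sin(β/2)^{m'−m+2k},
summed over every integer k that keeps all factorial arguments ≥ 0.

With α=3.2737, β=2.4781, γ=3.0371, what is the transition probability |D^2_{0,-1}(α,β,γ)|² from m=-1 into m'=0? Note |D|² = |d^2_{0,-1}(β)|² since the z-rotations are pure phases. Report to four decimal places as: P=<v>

First d^2_{0,-1}(β=2.4781), then the phase factors e^{-i(0)α} and e^{-i(-1)γ}:
Half-angle: c=0.325695, s=0.945475. N=√(2·2·1·6)=4.898979
Admissible k: 0..1 (factorial args all ≥0)
  k=0: (−1)^1·4.8990/(2)·0.3257^3·0.9455^1 = -0.080012
  k=1: (−1)^2·4.8990/(2)·0.3257^1·0.9455^3 = +0.674274
d^2_{0,-1}(2.4781) = -0.080012 +0.674274 = +0.594262
|D^2_{0,-1}|² = |d^2_{0,-1}(β)|² = (+0.594262)² = 0.353147 (the z-rotation phases have unit modulus)

P=0.3531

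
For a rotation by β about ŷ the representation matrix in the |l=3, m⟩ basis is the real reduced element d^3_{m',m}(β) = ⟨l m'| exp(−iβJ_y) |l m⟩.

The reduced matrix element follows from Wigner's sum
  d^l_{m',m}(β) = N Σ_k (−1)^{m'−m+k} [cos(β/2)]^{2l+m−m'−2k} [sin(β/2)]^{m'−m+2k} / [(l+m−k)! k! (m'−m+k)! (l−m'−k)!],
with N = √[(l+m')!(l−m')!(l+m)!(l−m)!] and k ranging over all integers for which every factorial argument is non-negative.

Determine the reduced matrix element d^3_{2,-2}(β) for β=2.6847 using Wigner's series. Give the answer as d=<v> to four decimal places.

d^3_{2,-2}(β=2.6847) via Wigner's sum:
c=cos(2.6847/2)=0.226464, s=sin(2.6847/2)=0.974019; N=√[120·1·1·120]=120.000000
k∈{0,1} keeps every argument non-negative
  k=0: (−1)^4·120.0000/(24)·0.2265^2·0.9740^4 = +0.230803
  k=1: (−1)^5·120.0000/(120)·0.2265^0·0.9740^6 = -0.853897
d^3_{2,-2}(2.6847) = +0.230803 -0.853897 = -0.623095

d=-0.6231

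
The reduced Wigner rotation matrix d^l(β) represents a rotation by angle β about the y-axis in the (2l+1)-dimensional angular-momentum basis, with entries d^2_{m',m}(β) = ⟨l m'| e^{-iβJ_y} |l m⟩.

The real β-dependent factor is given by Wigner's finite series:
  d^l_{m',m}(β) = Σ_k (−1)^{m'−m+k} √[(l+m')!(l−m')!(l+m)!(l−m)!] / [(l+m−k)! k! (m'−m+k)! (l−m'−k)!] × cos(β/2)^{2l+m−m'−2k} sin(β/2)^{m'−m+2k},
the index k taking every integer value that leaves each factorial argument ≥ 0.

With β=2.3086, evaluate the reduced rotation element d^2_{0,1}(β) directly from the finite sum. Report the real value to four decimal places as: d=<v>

d=-0.6096

d^2_{0,1}(β=2.3086) via Wigner's sum:
c=cos(2.3086/2)=0.404559, s=sin(2.3086/2)=0.914512; N=√[2·2·6·1]=4.898979
The bounds max(0,m−m')=1 and min(l+m,l−m')=2 give 2 terms
  k=1: (−1)^0·4.8990/(2)·0.4046^3·0.9145^1 = +0.148323
  k=2: (−1)^1·4.8990/(2)·0.4046^1·0.9145^3 = -0.757924
d^2_{0,1}(2.3086) = +0.148323 -0.757924 = -0.609600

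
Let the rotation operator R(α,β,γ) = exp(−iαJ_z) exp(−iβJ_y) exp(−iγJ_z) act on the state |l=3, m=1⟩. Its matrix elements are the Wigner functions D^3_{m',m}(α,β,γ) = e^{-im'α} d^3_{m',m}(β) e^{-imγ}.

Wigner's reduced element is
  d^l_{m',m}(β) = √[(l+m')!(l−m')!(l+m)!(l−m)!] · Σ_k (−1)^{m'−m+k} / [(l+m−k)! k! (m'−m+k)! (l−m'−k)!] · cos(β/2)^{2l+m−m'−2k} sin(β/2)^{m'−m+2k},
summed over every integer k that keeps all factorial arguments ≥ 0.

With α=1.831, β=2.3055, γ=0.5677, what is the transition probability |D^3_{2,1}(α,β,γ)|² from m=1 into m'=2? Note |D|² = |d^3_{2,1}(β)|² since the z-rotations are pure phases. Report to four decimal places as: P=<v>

First d^3_{2,1}(β=2.3055), then the phase factors e^{-i(2)α} and e^{-i(1)γ}:
c=cos(2.3055/2)=0.405976, s=sin(2.3055/2)=0.913884; N=√[120·1·24·2]=75.894664
k: max(0,(1)−(2))=0 … min(3+(1),3−(2))=1
  k=0: (−1)^1·75.8947/(24)·0.4060^5·0.9139^1 = -0.031871
  k=1: (−1)^2·75.8947/(12)·0.4060^3·0.9139^3 = +0.323001
d^3_{2,1}(2.3055) = -0.031871 +0.323001 = +0.291130
|D^3_{2,1}|² = |d^3_{2,1}(β)|² = (+0.291130)² = 0.084757 (the z-rotation phases have unit modulus)

P=0.0848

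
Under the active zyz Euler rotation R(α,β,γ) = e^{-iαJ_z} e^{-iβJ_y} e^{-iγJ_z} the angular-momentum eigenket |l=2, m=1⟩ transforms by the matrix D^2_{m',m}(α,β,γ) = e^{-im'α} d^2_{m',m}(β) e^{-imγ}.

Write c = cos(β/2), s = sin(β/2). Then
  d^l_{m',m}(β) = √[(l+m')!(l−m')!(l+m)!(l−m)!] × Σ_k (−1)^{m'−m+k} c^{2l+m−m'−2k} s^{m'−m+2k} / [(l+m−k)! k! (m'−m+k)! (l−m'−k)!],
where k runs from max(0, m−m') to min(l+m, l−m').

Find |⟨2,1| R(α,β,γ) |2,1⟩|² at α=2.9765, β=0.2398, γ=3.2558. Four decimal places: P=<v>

Split into d^2_{1,1}(β=0.2398) × two z-phases.
c=cos(0.2398/2)=0.992821, s=sin(0.2398/2)=0.119613; N=√[6·1·6·1]=6.000000
Admissible k: 0..1 (factorial args all ≥0)
  k=0: (−1)^0·6.0000/(6)·0.9928^4·0.1196^0 = +0.971590
  k=1: (−1)^1·6.0000/(2)·0.9928^2·0.1196^2 = -0.042308
d^2_{1,1}(0.2398) = +0.971590 -0.042308 = +0.929283
|D^2_{1,1}|² = |d^2_{1,1}(β)|² = (+0.929283)² = 0.863566 (the z-rotation phases have unit modulus)

P=0.8636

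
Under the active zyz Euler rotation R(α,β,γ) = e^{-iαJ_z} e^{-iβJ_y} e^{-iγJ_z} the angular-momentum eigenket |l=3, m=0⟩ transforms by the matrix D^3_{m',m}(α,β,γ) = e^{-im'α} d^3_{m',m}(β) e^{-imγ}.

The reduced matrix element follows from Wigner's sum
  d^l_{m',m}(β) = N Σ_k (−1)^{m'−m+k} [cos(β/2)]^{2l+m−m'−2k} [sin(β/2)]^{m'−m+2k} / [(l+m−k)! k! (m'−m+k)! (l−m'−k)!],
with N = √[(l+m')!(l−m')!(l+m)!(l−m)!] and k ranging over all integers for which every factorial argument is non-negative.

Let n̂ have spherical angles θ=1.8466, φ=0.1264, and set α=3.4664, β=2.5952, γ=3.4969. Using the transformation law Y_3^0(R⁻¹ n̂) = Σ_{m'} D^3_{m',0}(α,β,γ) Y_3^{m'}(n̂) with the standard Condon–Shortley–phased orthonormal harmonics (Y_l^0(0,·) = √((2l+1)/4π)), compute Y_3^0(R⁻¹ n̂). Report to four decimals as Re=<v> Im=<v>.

Need the full column D^3_{m',0} for m'=−3..3 at α=3.4664, β=2.5952, γ=3.4969.
cos(β/2)=0.269811, sin(β/2)=0.962913
d^3_{-3,0}: single k=3 term ⇒ +0.078425;  D = -0.044047-0.064887i
d^3_{-2,0}: k∈[2..3] ⇒ +0.026914 -0.342790 = -0.315876;  D = -0.251537-0.191067i
d^3_{-1,0}: k∈[1..3] ⇒ +0.004770 -0.182243 +0.773724 = +0.596250;  D = -0.565074-0.190279i
d^3_{0,0}: k∈[0..3] ⇒ +0.000386 -0.044223 +0.563261 -0.797119 = -0.277696;  D = -0.277696+0.000000i
d^3_{1,0}: k∈[0..2] ⇒ -0.004770 +0.182243 -0.773724 = -0.596250;  D = +0.565074-0.190279i
d^3_{2,0}: k∈[0..1] ⇒ +0.026914 -0.342790 = -0.315876;  D = -0.251537+0.191067i
d^3_{3,0}: single k=0 term ⇒ -0.078425;  D = +0.044047-0.064887i
Y_3^{m'}(θ=1.8466,φ=0.1264) and Σ D·Y over m':
  (-0.0440-0.0649i)·(+0.3453-0.1376i)  (-0.2515-0.1911i)·(-0.2495+0.0644i)  (-0.5651-0.1903i)·(-0.1941+0.0247i)  (-0.2777+0.0000i)·(+0.2672+0.0000i)  (+0.5651-0.1903i)·(+0.1941+0.0247i)  (-0.2515+0.1911i)·(-0.2495-0.0644i)  (+0.0440-0.0649i)·(-0.3453-0.1376i)
Y_3^0(R⁻¹ n̂) = +0.256414+0.000000i

Re=0.2564 Im=0.0000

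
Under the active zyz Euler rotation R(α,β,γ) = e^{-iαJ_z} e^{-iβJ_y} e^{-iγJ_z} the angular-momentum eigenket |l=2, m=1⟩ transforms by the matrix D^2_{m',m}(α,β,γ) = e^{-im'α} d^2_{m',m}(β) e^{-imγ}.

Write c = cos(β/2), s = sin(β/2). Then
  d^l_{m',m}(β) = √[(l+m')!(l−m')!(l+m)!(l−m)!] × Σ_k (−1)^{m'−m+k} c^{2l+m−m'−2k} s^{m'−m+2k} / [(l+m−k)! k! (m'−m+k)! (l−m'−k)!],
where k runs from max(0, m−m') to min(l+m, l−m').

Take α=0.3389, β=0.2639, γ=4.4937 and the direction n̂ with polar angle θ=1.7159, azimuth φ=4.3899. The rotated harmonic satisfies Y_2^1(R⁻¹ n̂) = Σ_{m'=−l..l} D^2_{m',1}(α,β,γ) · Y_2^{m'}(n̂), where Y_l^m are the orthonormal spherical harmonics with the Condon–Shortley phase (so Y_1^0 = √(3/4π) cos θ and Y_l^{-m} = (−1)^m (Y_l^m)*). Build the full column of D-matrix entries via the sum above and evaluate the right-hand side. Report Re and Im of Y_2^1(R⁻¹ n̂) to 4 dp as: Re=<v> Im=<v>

Need the full column D^2_{m',1} for m'=−2..2 at α=0.3389, β=0.2639, γ=4.4937.
cos(β/2)=0.991307, sin(β/2)=0.131567
d^2_{-2,1}: single k=3 term ⇒ +0.004515;  D = -0.003527+0.002819i
d^2_{-1,1}: k∈[2..3] ⇒ +0.051031 -0.000300 = +0.050731;  D = -0.026844+0.043047i
d^2_{0,1}: k∈[1..2] ⇒ +0.313942 -0.005530 = +0.308412;  D = -0.066910+0.301066i
d^2_{1,1}: k∈[0..1] ⇒ +0.965680 -0.051031 = +0.914649;  D = +0.109686+0.908048i
d^2_{2,1}: single k=0 term ⇒ -0.256332;  D = -0.113594-0.229788i
Y_2^{m'}(θ=1.7159,φ=4.3899) and Σ D·Y over m':
  (-0.0035+0.0028i)·(-0.3022-0.2274i)  (-0.0268+0.0430i)·(+0.0350-0.1048i)  (-0.0669+0.3011i)·(-0.2956+0.0000i)  (+0.1097+0.9080i)·(-0.0350-0.1048i)  (-0.1136-0.2298i)·(-0.3022+0.2274i)
Y_2^1(R⁻¹ n̂) = +0.202988-0.084415i

Re=0.2030 Im=-0.0844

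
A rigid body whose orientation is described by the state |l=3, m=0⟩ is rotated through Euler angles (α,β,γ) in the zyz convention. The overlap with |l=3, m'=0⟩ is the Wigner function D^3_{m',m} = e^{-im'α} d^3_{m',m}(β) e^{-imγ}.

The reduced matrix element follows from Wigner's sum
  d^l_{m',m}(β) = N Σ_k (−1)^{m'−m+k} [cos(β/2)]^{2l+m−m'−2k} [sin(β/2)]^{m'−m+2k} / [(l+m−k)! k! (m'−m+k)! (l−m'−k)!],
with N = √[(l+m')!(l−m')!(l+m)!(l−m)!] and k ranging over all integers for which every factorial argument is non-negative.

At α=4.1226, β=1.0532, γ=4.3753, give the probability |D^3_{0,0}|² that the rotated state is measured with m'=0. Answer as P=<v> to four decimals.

Split into d^3_{0,0}(β=1.0532) × two z-phases.
c=cos(1.0532/2)=0.864521, s=sin(1.0532/2)=0.502597; N=√[6·6·6·6]=36.000000
Admissible k: 0..3 (factorial args all ≥0)
  k=0: (−1)^0·36.0000/(36)·0.8645^6·0.5026^0 = +0.417497
  k=1: (−1)^1·36.0000/(4)·0.8645^4·0.5026^2 = -1.269943
  k=2: (−1)^2·36.0000/(4)·0.8645^2·0.5026^4 = +0.429213
  k=3: (−1)^3·36.0000/(36)·0.8645^0·0.5026^6 = -0.016118
d^3_{0,0}(1.0532) = +0.417497 -1.269943 +0.429213 -0.016118 = -0.439351
|D^3_{0,0}|² = |d^3_{0,0}(β)|² = (-0.439351)² = 0.193030 (the z-rotation phases have unit modulus)

P=0.1930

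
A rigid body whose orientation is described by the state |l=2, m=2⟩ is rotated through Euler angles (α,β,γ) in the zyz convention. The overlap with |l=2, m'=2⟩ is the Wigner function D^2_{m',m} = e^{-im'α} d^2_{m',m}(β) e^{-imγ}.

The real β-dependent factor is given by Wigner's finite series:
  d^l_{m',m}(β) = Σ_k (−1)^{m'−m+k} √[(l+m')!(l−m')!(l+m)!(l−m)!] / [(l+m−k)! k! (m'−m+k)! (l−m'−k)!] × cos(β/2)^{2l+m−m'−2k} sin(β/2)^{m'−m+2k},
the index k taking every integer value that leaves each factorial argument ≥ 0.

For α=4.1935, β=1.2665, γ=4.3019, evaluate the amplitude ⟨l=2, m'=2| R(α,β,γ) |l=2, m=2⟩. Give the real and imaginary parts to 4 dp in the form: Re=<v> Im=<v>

Re=-0.1199 Im=0.4049

Split into d^2_{2,2}(β=1.2665) × two z-phases.
With c≡cos(β/2)=0.806109 and s≡sin(β/2)=0.591768, N=[24·1·24·1]^{1/2}=24.000000
k: max(0,(2)−(2))=0 … min(2+(2),2−(2))=0
  k=0: (−1)^0·24.0000/(24)·0.8061^4·0.5918^0 = +0.422254
d^2_{2,2}(1.2665) = +0.422254
Phases: e^{-i·(2)·4.1935}=-0.508135-0.861277i, e^{-i·(2)·4.3019}=-0.681506-0.731813i ⇒ D=-0.119919+0.404868i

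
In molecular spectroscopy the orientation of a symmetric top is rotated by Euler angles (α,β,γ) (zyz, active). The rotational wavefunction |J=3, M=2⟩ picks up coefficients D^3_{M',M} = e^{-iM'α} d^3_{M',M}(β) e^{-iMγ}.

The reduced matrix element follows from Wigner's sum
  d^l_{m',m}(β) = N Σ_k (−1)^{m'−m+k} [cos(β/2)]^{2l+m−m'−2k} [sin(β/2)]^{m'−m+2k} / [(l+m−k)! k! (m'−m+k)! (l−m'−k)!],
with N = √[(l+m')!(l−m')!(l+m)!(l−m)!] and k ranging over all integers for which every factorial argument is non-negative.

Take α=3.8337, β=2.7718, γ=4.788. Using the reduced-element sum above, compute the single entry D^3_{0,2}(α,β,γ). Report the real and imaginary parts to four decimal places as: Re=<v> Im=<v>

Re=0.1649 Im=-0.0251

D^3_{0,2}(3.8337,2.7718,4.788) = e^{-i·0·3.8337}·d^3_{0,2}(2.7718)·e^{-i·2·4.788}. Compute d first:
c=cos(2.7718/2)=0.183845, s=sin(2.7718/2)=0.982955; N=√[6·6·120·1]=65.726707
Admissible k: 2..3 (factorial args all ≥0)
  k=2: (−1)^0·65.7267/(12)·0.1838^4·0.9830^2 = +0.006045
  k=3: (−1)^1·65.7267/(12)·0.1838^2·0.9830^4 = -0.172821
d^3_{0,2}(2.7718) = +0.006045 -0.172821 = -0.166776
Attach z-rotation phases: D = e^{-i(0)(3.8337)}·(-0.166776)·e^{-i(2)(4.788)} = +0.164873-0.025124i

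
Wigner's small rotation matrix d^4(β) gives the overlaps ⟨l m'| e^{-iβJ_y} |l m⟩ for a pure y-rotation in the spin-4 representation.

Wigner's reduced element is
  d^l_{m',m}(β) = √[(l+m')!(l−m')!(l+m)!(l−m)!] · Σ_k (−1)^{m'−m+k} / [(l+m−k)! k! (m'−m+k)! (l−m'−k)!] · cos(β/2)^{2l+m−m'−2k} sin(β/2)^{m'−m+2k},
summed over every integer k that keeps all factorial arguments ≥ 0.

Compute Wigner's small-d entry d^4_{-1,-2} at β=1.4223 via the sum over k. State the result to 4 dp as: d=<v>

d=0.3470

d^4_{-1,-2}(β=1.4223) via Wigner's sum:
With c≡cos(β/2)=0.757612 and s≡sin(β/2)=0.652705, N=[6·120·2·720]^{1/2}=1018.233765
k: max(0,(-2)−(-1))=0 … min(4+(-2),4−(-1))=2
  k=0: (−1)^1·1018.2338/(240)·0.7576^7·0.6527^1 = -0.396717
  k=1: (−1)^2·1018.2338/(48)·0.7576^5·0.6527^3 = +1.472284
  k=2: (−1)^3·1018.2338/(72)·0.7576^3·0.6527^5 = -0.728520
d^4_{-1,-2}(1.4223) = -0.396717 +1.472284 -0.728520 = +0.347047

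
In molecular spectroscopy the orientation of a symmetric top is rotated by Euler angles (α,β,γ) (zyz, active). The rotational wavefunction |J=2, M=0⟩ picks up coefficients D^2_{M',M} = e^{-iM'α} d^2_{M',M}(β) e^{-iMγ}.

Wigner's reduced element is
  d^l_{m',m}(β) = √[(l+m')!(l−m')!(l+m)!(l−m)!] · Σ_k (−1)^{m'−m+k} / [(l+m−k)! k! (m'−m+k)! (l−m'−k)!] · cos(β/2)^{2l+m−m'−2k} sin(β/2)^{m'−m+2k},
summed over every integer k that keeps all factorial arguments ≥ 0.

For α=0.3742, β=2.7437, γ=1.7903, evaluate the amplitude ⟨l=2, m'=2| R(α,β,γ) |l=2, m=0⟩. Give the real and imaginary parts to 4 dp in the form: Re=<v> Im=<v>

D^2_{2,0}(0.3742,2.7437,1.7903) = e^{-i·2·0.3742}·d^2_{2,0}(2.7437)·e^{-i·0·1.7903}. Compute d first:
c=cos(2.7437/2)=0.197637, s=sin(2.7437/2)=0.980275; N=√[24·1·2·2]=9.797959
The bounds max(0,m−m')=0 and min(l+m,l−m')=0 give 1 term
  k=0: (−1)^2·9.7980/(4)·0.1976^2·0.9803^2 = +0.091940
d^2_{2,0}(2.7437) = +0.091940
Phases: e^{-i·(2)·0.3742}=+0.732779-0.680467i, e^{-i·(0)·1.7903}=+1.000000+0.000000i ⇒ D=+0.067372-0.062562i

Re=0.0674 Im=-0.0626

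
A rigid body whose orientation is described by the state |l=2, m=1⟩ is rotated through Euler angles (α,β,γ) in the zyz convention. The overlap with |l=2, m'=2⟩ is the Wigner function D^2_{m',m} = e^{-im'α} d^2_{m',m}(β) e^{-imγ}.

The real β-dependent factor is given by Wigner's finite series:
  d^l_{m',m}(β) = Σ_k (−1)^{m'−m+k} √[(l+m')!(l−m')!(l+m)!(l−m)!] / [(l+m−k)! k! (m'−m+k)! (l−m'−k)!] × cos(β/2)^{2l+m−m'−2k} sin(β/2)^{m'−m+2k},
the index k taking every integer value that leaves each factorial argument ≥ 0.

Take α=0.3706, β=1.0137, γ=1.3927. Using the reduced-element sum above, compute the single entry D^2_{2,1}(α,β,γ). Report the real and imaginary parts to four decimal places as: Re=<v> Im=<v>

D^2_{2,1}(0.3706,1.0137,1.3927) = e^{-i·2·0.3706}·d^2_{2,1}(1.0137)·e^{-i·1·1.3927}. Compute d first:
c=cos(1.0137/2)=0.874278, s=sin(1.0137/2)=0.485426; N=√[24·1·6·1]=12.000000
k∈{0} keeps every argument non-negative
  k=0: (−1)^1·12.0000/(6)·0.8743^3·0.4854^1 = -0.648786
d^2_{2,1}(1.0137) = -0.648786
Phases: e^{-i·(2)·0.3706}=+0.737659-0.675174i, e^{-i·(1)·1.3927}=+0.177156-0.984183i ⇒ D=+0.346330+0.548615i

Re=0.3463 Im=0.5486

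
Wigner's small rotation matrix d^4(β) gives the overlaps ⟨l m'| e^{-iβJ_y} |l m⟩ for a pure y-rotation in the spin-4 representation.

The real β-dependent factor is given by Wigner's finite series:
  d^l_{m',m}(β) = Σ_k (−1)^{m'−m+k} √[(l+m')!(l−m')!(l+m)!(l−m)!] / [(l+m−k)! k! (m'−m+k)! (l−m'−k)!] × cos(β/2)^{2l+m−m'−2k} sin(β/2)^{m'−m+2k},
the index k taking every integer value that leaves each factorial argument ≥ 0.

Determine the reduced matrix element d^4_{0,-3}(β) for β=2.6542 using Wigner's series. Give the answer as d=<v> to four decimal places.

d^4_{0,-3}(β=2.6542) via Wigner's sum:
Half-angle: c=0.241291, s=0.970453. N=√(24·24·1·5040)=1703.830978
k∈{0,1} keeps every argument non-negative
  k=0: (−1)^3·1703.8310/(144)·0.2413^5·0.9705^3 = -0.008845
  k=1: (−1)^4·1703.8310/(144)·0.2413^3·0.9705^5 = +0.143074
d^4_{0,-3}(2.6542) = -0.008845 +0.143074 = +0.134229

d=0.1342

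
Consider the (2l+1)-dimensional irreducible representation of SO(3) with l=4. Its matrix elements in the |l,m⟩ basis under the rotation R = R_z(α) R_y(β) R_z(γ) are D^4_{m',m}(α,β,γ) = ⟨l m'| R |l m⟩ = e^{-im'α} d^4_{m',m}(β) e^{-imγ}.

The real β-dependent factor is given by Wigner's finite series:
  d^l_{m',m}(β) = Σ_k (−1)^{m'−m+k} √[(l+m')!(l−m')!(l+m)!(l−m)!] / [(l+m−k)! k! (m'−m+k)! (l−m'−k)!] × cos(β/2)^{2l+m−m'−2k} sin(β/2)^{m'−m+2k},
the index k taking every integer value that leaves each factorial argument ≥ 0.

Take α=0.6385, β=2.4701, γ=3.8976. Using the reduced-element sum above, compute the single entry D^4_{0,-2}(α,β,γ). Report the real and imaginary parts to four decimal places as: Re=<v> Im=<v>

First d^4_{0,-2}(β=2.4701), then the phase factors e^{-i(0)α} and e^{-i(-2)γ}:
With c≡cos(β/2)=0.329474 and s≡sin(β/2)=0.944165, N=[24·24·2·720]^{1/2}=910.735966
k∈{0,1,2} keeps every argument non-negative
  k=0: (−1)^2·910.7360/(96)·0.3295^6·0.9442^2 = +0.010818
  k=1: (−1)^3·910.7360/(36)·0.3295^4·0.9442^4 = -0.236900
  k=2: (−1)^4·910.7360/(96)·0.3295^2·0.9442^6 = +0.729541
d^4_{0,-2}(2.4701) = +0.010818 -0.236900 +0.729541 = +0.503459
Attach z-rotation phases: D = e^{-i(0)(0.6385)}·(+0.503459)·e^{-i(-2)(3.8976)} = +0.029577+0.502590i

Re=0.0296 Im=0.5026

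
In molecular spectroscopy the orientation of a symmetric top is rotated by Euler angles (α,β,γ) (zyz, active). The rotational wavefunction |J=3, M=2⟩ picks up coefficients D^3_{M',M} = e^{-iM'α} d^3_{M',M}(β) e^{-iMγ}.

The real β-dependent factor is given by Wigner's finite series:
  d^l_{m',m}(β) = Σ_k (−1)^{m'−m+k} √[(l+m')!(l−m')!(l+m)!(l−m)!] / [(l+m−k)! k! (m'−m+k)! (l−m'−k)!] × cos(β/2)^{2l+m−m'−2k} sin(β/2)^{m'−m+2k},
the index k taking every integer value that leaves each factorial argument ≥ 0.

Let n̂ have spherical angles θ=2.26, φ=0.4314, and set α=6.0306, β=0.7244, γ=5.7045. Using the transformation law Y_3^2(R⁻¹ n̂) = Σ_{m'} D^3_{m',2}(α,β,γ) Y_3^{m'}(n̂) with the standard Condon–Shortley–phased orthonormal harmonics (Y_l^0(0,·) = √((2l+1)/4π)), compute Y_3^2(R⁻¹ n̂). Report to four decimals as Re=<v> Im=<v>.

Re=0.0464 Im=-0.0665

Need the full column D^3_{m',2} for m'=−3..3 at α=6.0306, β=0.7244, γ=5.7045.
cos(β/2)=0.935120, sin(β/2)=0.354332
d^3_{-3,2}: single k=5 term ⇒ +0.012794;  D = +0.011786+0.004978i
d^3_{-2,2}: k∈[4..5] ⇒ +0.068920 -0.001979 = +0.066941;  D = +0.053202+0.040629i
d^3_{-1,2}: k∈[3..4] ⇒ +0.230072 -0.016517 = +0.213555;  D = +0.131946+0.167917i
d^3_{0,2}: k∈[2..3] ⇒ +0.525837 -0.075498 = +0.450338;  D = +0.180923+0.412397i
d^3_{1,2}: k∈[1..2] ⇒ +0.801210 -0.230072 = +0.571138;  D = +0.091467+0.563767i
d^3_{2,2}: k∈[0..1] ⇒ +0.668656 -0.480021 = +0.188635;  D = -0.017282+0.187842i
d^3_{3,2}: single k=0 term ⇒ -0.620615;  D = +0.209499-0.584186i
Y_3^{m'}(θ=2.26,φ=0.4314) and Σ D·Y over m':
  (+0.0118+0.0050i)·(+0.0524-0.1845i)  (+0.0532+0.0406i)·(-0.2517+0.2941i)  (+0.1319+0.1679i)·(+0.2315-0.1066i)  (+0.1809+0.4124i)·(+0.2321+0.0000i)  (+0.0915+0.5638i)·(-0.2315-0.1066i)  (-0.0173+0.1878i)·(-0.2517-0.2941i)  (+0.2095-0.5842i)·(-0.0524-0.1845i)
Y_3^2(R⁻¹ n̂) = +0.046384-0.066510i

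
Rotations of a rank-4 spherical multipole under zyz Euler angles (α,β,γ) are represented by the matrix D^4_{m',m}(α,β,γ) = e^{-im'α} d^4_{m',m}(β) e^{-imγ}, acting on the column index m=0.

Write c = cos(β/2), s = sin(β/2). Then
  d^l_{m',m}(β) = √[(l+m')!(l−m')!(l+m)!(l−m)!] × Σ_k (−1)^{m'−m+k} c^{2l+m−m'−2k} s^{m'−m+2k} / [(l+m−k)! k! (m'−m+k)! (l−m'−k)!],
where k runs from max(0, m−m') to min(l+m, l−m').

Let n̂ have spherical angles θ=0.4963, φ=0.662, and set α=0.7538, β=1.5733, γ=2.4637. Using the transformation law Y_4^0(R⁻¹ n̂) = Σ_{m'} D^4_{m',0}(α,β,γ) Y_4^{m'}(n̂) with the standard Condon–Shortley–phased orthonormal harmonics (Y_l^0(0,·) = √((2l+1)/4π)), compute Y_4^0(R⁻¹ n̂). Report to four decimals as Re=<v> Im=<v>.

Re=-0.2059 Im=0.0000

Need the full column D^4_{m',0} for m'=−4..4 at α=0.7538, β=1.5733, γ=2.4637.
cos(β/2)=0.706221, sin(β/2)=0.707991
d^4_{-4,0}: single k=4 term ⇒ +0.522906;  D = -0.518735+0.065916i
d^4_{-3,0}: k∈[3..4] ⇒ +0.737652 -0.741354 = -0.003703;  D = +0.002359-0.002854i
d^4_{-2,0}: k∈[2..4] ⇒ +0.589958 -1.581119 +0.595896 = -0.395265;  D = -0.024963-0.394476i
d^4_{-1,0}: k∈[1..4] ⇒ +0.277413 -1.672836 +1.681234 -0.281612 = +0.004199;  D = +0.003061+0.002874i
d^4_{0,0}: k∈[0..4] ⇒ +0.061876 -0.994993 +2.249972 -1.005007 +0.063128 = +0.374976;  D = +0.374976+0.000000i
d^4_{1,0}: k∈[0..3] ⇒ -0.277413 +1.672836 -1.681234 +0.281612 = -0.004199;  D = -0.003061+0.002874i
d^4_{2,0}: k∈[0..2] ⇒ +0.589958 -1.581119 +0.595896 = -0.395265;  D = -0.024963+0.394476i
d^4_{3,0}: k∈[0..1] ⇒ -0.737652 +0.741354 = +0.003703;  D = -0.002359-0.002854i
d^4_{4,0}: single k=0 term ⇒ +0.522906;  D = -0.518735-0.065916i
Y_4^{m'}(θ=0.4963,φ=0.662) and Σ D·Y over m':
  (-0.5187+0.0659i)·(-0.0200-0.0108i)  (+0.0024-0.0029i)·(-0.0479-0.1087i)  (-0.0250-0.3945i)·(+0.0818-0.3246i)  (+0.0031+0.0029i)·(+0.3770-0.2938i)  (+0.3750+0.0000i)·(+0.0772+0.0000i)  (-0.0031+0.0029i)·(-0.3770-0.2938i)  (-0.0250+0.3945i)·(+0.0818+0.3246i)  (-0.0024-0.0029i)·(+0.0479-0.1087i)  (-0.5187-0.0659i)·(-0.0200+0.0108i)
Y_4^0(R⁻¹ n̂) = -0.205851+0.000000i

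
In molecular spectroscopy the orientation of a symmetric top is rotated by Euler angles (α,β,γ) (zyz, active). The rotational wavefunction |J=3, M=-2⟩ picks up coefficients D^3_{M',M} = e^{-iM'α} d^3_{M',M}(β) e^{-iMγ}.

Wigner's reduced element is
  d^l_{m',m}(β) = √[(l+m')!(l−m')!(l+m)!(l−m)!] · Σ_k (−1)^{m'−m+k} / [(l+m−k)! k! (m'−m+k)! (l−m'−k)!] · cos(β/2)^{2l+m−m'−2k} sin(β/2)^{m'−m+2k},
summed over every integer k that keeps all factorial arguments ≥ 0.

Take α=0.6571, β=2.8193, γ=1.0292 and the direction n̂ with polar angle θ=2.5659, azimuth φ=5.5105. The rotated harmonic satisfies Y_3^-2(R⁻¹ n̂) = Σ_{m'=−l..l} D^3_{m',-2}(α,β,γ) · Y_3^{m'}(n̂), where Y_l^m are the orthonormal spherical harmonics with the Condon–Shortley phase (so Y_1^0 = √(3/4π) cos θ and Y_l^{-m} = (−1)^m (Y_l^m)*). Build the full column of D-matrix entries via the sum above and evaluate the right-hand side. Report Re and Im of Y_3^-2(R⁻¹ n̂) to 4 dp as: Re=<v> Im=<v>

Need the full column D^3_{m',-2} for m'=−3..3 at α=0.6571, β=2.8193, γ=1.0292.
cos(β/2)=0.160450, sin(β/2)=0.987044
d^3_{-3,-2}: single k=1 term ⇒ +0.000257;  D = -0.000162-0.000199i
d^3_{-2,-2}: k∈[0..1] ⇒ +0.000017 -0.003228 = -0.003211;  D = +0.003126+0.000735i
d^3_{-1,-2}: k∈[0..1] ⇒ -0.000332 +0.025122 = +0.024790;  D = -0.022574+0.010246i
d^3_{0,-2}: k∈[0..1] ⇒ +0.003537 -0.133840 = -0.130303;  D = +0.061048-0.115117i
d^3_{1,-2}: k∈[0..1] ⇒ -0.025122 +0.475359 = +0.450237;  D = +0.075949+0.443785i
d^3_{2,-2}: k∈[0..1] ⇒ +0.122178 -0.924739 = -0.802560;  D = -0.590388-0.543641i
d^3_{3,-2}: single k=0 term ⇒ -0.368211;  D = -0.366816-0.032031i
Y_3^{m'}(θ=2.5659,φ=5.5105) and Σ D·Y over m':
  (-0.0002-0.0002i)·(-0.0458+0.0494i)  (+0.0031+0.0007i)·(-0.0065-0.2540i)  (-0.0226+0.0102i)·(+0.3172+0.3093i)  (+0.0610-0.1151i)·(-0.1622+0.0000i)  (+0.0759+0.4438i)·(-0.3172+0.3093i)  (-0.5904-0.5436i)·(-0.0065+0.2540i)  (-0.3668-0.0320i)·(+0.0458+0.0494i)
Y_3^-2(R⁻¹ n̂) = -0.054691-0.269182i

Re=-0.0547 Im=-0.2692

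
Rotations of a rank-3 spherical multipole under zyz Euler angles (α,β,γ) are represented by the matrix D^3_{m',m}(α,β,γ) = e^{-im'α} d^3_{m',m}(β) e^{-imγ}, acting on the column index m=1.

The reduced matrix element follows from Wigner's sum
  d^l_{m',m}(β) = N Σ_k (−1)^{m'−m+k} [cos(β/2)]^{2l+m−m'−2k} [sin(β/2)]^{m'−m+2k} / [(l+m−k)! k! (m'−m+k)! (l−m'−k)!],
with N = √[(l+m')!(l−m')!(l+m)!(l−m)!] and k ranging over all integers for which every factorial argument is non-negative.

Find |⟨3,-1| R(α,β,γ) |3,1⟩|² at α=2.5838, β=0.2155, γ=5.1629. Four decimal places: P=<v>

P=0.0045

D^3_{-1,1}(2.5838,0.2155,5.1629) = e^{-i·-1·2.5838}·d^3_{-1,1}(0.2155)·e^{-i·1·5.1629}. Compute d first:
With c≡cos(β/2)=0.994201 and s≡sin(β/2)=0.107542, N=[2·24·24·2]^{1/2}=48.000000
k∈{2,3,4} keeps every argument non-negative
  k=2: (−1)^0·48.0000/(8)·0.9942^4·0.1075^2 = +0.067795
  k=3: (−1)^1·48.0000/(6)·0.9942^2·0.1075^4 = -0.001058
  k=4: (−1)^2·48.0000/(48)·0.9942^0·0.1075^6 = +0.000002
d^3_{-1,1}(0.2155) = +0.067795 -0.001058 +0.000002 = +0.066739
|D^3_{-1,1}|² = |d^3_{-1,1}(β)|² = (+0.066739)² = 0.004454 (the z-rotation phases have unit modulus)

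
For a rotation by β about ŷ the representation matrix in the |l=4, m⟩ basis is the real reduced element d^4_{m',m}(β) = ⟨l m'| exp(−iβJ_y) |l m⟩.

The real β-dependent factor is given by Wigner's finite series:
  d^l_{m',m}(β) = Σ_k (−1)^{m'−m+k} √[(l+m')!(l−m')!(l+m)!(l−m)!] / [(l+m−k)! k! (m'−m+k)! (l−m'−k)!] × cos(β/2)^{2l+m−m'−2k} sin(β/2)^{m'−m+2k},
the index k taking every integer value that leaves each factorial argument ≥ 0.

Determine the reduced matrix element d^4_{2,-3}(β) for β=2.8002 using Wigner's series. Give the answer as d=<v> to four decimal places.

d=0.5225

d^4_{2,-3}(β=2.8002) via Wigner's sum:
Half-angle: c=0.169869, s=0.985467. N=√(720·2·1·5040)=2693.993318
Admissible k: 0..1 (factorial args all ≥0)
  k=0: (−1)^5·2693.9933/(240)·0.1699^3·0.9855^5 = -0.051137
  k=1: (−1)^6·2693.9933/(720)·0.1699^1·0.9855^7 = +0.573682
d^4_{2,-3}(2.8002) = -0.051137 +0.573682 = +0.522545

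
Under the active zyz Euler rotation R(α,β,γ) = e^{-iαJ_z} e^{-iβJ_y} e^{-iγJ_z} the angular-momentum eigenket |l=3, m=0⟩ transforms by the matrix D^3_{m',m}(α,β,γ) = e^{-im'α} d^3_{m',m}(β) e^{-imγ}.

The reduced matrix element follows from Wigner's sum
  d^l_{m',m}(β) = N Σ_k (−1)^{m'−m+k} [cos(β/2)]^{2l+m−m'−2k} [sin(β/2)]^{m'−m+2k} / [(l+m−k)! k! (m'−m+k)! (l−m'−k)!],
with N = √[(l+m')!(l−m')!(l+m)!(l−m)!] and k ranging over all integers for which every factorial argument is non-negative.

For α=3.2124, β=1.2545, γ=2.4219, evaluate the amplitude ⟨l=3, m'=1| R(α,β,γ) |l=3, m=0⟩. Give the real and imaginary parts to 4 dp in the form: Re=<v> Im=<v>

D^3_{1,0}(3.2124,1.2545,2.4219) = e^{-i·1·3.2124}·d^3_{1,0}(1.2545)·e^{-i·0·2.4219}. Compute d first:
With c≡cos(β/2)=0.809645 and s≡sin(β/2)=0.586920, N=[24·2·6·6]^{1/2}=41.569219
The bounds max(0,m−m')=0 and min(l+m,l−m')=2 give 3 terms
  k=0: (−1)^1·41.5692/(12)·0.8096^5·0.5869^1 = -0.707362
  k=1: (−1)^2·41.5692/(4)·0.8096^3·0.5869^3 = +1.115149
  k=2: (−1)^3·41.5692/(12)·0.8096^1·0.5869^5 = -0.195336
d^3_{1,0}(1.2545) = -0.707362 +1.115149 -0.195336 = +0.212451
D = (-0.997494+0.070748i)·(+0.212451)·(+1.000000+0.000000i) = -0.211919+0.015031i

Re=-0.2119 Im=0.0150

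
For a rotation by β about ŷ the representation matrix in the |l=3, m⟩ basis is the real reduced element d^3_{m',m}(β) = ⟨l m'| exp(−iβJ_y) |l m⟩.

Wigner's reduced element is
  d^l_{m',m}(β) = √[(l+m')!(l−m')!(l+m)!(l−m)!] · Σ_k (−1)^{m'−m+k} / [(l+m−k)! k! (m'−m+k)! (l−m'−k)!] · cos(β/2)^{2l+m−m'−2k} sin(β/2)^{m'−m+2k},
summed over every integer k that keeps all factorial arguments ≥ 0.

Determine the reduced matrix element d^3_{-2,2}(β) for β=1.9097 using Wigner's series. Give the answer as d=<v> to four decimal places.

d^3_{-2,2}(β=1.9097) via Wigner's sum:
With c≡cos(β/2)=0.577731 and s≡sin(β/2)=0.816227, N=[1·120·120·1]^{1/2}=120.000000
k∈{4,5} keeps every argument non-negative
  k=4: (−1)^0·120.0000/(24)·0.5777^2·0.8162^4 = +0.740740
  k=5: (−1)^1·120.0000/(120)·0.5777^0·0.8162^6 = -0.295710
d^3_{-2,2}(1.9097) = +0.740740 -0.295710 = +0.445030

d=0.4450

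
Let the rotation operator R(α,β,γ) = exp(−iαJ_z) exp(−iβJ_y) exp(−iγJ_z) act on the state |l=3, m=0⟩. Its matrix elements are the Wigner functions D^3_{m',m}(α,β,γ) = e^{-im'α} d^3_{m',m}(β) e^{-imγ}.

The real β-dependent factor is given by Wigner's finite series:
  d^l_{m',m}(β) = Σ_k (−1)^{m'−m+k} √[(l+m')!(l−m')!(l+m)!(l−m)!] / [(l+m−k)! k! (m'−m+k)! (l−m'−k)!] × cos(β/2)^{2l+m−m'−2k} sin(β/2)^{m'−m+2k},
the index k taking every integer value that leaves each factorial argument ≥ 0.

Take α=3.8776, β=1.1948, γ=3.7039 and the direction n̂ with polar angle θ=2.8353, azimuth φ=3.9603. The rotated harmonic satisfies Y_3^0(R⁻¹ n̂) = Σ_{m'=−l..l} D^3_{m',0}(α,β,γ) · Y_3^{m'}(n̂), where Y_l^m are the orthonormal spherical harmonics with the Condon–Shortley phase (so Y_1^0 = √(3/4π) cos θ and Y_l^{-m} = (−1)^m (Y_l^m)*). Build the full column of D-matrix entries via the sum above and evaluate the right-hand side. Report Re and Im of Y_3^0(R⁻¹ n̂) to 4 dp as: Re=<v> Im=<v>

Need the full column D^3_{m',0} for m'=−3..3 at α=3.8776, β=1.1948, γ=3.7039.
cos(β/2)=0.826801, sin(β/2)=0.562495
d^3_{-3,0}: single k=3 term ⇒ +0.449856;  D = +0.267650-0.361571i
d^3_{-2,0}: k∈[2..3] ⇒ +0.809844 -0.374832 = +0.435012;  D = +0.042901+0.432891i
d^3_{-1,0}: k∈[1..3] ⇒ +0.752859 -1.045370 +0.161281 = -0.131230;  D = +0.097261+0.088099i
d^3_{0,0}: k∈[0..3] ⇒ +0.319452 -1.330709 +0.615911 -0.031675 = -0.427020;  D = -0.427020+0.000000i
d^3_{1,0}: k∈[0..2] ⇒ -0.752859 +1.045370 -0.161281 = +0.131230;  D = -0.097261+0.088099i
d^3_{2,0}: k∈[0..1] ⇒ +0.809844 -0.374832 = +0.435012;  D = +0.042901-0.432891i
d^3_{3,0}: single k=0 term ⇒ -0.449856;  D = -0.267650-0.361571i
Y_3^{m'}(θ=2.8353,φ=3.9603) and Σ D·Y over m':
  (+0.2676-0.3616i)·(+0.0089+0.0072i)  (+0.0429+0.4329i)·(+0.0059+0.0884i)  (+0.0973+0.0881i)·(-0.2360+0.2523i)  (-0.4270+0.0000i)·(-0.5499+0.0000i)  (-0.0973+0.0881i)·(+0.2360+0.2523i)  (+0.0429-0.4329i)·(+0.0059-0.0884i)  (-0.2676-0.3616i)·(-0.0089+0.0072i)
Y_3^0(R⁻¹ n̂) = +0.078388-0.000000i

Re=0.0784 Im=0.0000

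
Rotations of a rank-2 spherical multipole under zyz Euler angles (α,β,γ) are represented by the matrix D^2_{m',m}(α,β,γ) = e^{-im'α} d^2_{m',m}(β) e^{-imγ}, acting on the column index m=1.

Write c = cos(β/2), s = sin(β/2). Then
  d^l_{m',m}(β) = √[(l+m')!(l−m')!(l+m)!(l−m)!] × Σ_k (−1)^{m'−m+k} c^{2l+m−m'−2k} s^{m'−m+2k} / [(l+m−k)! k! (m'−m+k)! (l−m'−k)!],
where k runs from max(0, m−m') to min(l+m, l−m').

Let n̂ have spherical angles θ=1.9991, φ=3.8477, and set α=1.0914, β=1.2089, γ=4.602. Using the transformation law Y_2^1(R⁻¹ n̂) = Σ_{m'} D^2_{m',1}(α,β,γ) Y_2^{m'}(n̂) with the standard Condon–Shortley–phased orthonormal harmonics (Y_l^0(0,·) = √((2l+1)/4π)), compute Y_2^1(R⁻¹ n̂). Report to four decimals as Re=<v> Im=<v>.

Re=-0.2527 Im=0.0374

Need the full column D^2_{m',1} for m'=−2..2 at α=1.0914, β=1.2089, γ=4.602.
cos(β/2)=0.822815, sin(β/2)=0.568310
d^2_{-2,1}: single k=3 term ⇒ +0.302056;  D = -0.226610-0.199714i
d^2_{-1,1}: k∈[2..3] ⇒ +0.655987 -0.104313 = +0.551674;  D = -0.514538+0.198983i
d^2_{0,1}: k∈[1..2] ⇒ +0.775473 -0.369941 = +0.405532;  D = -0.044675+0.403064i
d^2_{1,1}: k∈[0..1] ⇒ +0.458362 -0.655987 = -0.197626;  D = -0.164239-0.109916i
d^2_{2,1}: single k=0 term ⇒ -0.633171;  D = -0.555169+0.304455i
Y_2^{m'}(θ=1.9991,φ=3.8477) and Σ D·Y over m':
  (-0.2266-0.1997i)·(+0.0505-0.3156i)  (-0.5145+0.1990i)·(+0.2221-0.1894i)  (-0.0447+0.4031i)·(-0.1522+0.0000i)  (-0.1642-0.1099i)·(-0.2221-0.1894i)  (-0.5552+0.3045i)·(+0.0505+0.3156i)
Y_2^1(R⁻¹ n̂) = -0.252724+0.037404i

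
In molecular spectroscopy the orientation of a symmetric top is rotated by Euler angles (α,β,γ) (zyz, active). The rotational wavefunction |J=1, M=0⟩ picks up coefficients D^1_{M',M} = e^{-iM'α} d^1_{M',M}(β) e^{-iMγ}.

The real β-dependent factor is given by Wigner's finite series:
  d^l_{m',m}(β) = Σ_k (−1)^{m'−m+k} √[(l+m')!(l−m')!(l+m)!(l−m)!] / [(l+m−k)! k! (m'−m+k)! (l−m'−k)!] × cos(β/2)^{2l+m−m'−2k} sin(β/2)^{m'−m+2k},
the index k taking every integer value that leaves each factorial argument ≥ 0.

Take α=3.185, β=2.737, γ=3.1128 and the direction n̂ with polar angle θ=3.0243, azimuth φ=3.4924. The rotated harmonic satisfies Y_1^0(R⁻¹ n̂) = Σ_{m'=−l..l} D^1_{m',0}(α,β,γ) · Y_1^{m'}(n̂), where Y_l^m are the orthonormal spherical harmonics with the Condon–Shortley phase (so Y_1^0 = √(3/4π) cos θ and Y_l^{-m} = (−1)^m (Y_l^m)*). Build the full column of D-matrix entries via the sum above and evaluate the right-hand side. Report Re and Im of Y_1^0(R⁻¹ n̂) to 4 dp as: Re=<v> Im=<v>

Re=0.4675 Im=0.0000

Need the full column D^1_{m',0} for m'=−1..1 at α=3.185, β=2.737, γ=3.1128.
cos(β/2)=0.200919, sin(β/2)=0.979608
d^1_{-1,0}: single k=1 term ⇒ +0.278349;  D = -0.278086-0.012079i
d^1_{0,0}: k∈[0..1] ⇒ +0.040369 -0.959631 = -0.919263;  D = -0.919263+0.000000i
d^1_{1,0}: single k=0 term ⇒ -0.278349;  D = +0.278086-0.012079i
Y_1^{m'}(θ=3.0243,φ=3.4924) and Σ D·Y over m':
  (-0.2781-0.0121i)·(-0.0380+0.0139i)  (-0.9193+0.0000i)·(-0.4852+0.0000i)  (+0.2781-0.0121i)·(+0.0380+0.0139i)
Y_1^0(R⁻¹ n̂) = +0.467521+0.000000i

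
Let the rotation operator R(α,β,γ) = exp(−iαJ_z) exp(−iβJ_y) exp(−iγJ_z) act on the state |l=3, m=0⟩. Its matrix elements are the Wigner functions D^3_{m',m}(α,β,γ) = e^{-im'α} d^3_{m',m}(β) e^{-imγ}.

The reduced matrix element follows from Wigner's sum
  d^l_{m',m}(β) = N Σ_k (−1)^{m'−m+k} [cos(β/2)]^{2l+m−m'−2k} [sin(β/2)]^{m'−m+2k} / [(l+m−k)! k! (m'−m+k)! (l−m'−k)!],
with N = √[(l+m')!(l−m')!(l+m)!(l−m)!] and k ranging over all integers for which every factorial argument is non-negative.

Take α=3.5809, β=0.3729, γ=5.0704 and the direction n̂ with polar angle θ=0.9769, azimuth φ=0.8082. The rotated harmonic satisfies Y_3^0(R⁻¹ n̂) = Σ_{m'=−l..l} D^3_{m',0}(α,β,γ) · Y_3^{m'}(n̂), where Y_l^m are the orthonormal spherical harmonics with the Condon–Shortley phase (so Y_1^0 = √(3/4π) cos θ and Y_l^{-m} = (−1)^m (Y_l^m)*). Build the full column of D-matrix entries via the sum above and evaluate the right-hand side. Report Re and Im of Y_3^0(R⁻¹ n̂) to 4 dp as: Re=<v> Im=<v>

Need the full column D^3_{m',0} for m'=−3..3 at α=3.5809, β=0.3729, γ=5.0704.
cos(β/2)=0.982668, sin(β/2)=0.185372
d^3_{-3,0}: single k=3 term ⇒ +0.027031;  D = -0.006763-0.026172i
d^3_{-2,0}: k∈[2..3] ⇒ +0.175499 -0.006245 = +0.169254;  D = +0.108021+0.130301i
d^3_{-1,0}: k∈[1..3] ⇒ +0.588395 -0.062815 +0.000745 = +0.526325;  D = -0.476349-0.223853i
d^3_{0,0}: k∈[0..3] ⇒ +0.900414 -0.288375 +0.010262 -0.000041 = +0.622261;  D = +0.622261+0.000000i
d^3_{1,0}: k∈[0..2] ⇒ -0.588395 +0.062815 -0.000745 = -0.526325;  D = +0.476349-0.223853i
d^3_{2,0}: k∈[0..1] ⇒ +0.175499 -0.006245 = +0.169254;  D = +0.108021-0.130301i
d^3_{3,0}: single k=0 term ⇒ -0.027031;  D = +0.006763-0.026172i
Y_3^{m'}(θ=0.9769,φ=0.8082) and Σ D·Y over m':
  (-0.0068-0.0262i)·(-0.1790-0.1561i)  (+0.1080+0.1303i)·(-0.0179-0.3924i)  (-0.4763-0.2239i)·(+0.1047-0.1096i)  (+0.6223+0.0000i)·(-0.2995+0.0000i)  (+0.4763-0.2239i)·(-0.1047-0.1096i)  (+0.1080-0.1303i)·(-0.0179+0.3924i)  (+0.0068-0.0262i)·(+0.1790-0.1561i)
Y_3^0(R⁻¹ n̂) = -0.242505-0.000000i

Re=-0.2425 Im=0.0000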